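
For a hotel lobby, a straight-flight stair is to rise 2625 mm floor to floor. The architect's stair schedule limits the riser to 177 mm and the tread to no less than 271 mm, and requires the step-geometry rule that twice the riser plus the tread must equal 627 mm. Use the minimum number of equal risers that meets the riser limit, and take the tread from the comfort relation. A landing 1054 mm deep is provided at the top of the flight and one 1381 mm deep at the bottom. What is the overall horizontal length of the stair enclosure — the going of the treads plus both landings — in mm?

At most 177 each: 2625/177 = 14.83, giving 15 risers.
R = 2625 ÷ 15 = 175 mm.
T = 627 − 2·175 = 277 mm, which satisfies the 271 mm minimum.
Treads = 15 − 1 = 14; going = 14 × 277 = 3878 mm.
Add landings: 3878 + 1054 + 1381 = 6313 mm.

6313 mm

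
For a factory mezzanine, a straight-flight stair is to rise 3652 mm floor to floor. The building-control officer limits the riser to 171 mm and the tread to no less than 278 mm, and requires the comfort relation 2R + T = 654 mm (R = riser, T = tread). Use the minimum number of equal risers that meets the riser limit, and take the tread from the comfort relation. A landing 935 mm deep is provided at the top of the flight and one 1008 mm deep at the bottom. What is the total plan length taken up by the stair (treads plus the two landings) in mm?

⌈3652/171⌉ = 22 risers.
Each riser is 3652/22 = 166 mm (≤ 171 mm).
From 2R + T = 654: T = 654 − 332 = 322 mm.
Going = (22 − 1) × 322 = 6762 mm.
Enclosure = 6762 + 935 + 1008 = 8705 mm.

8705 mm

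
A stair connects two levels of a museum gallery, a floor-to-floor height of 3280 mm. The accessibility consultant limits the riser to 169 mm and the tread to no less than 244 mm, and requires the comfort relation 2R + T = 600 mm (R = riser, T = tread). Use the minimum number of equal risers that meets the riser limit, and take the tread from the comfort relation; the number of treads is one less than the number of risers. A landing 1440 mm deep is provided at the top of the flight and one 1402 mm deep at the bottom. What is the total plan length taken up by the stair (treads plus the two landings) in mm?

8010 mm

3280 / 169 = 19.408 → round up to 20 risers.
R = 3280 ÷ 20 = 164 mm.
From 2R + T = 600: T = 600 − 328 = 272 mm.
20 risers give 19 treads; going = 19 × 272 = 5168 mm.
Add landings: 5168 + 1440 + 1402 = 8010 mm.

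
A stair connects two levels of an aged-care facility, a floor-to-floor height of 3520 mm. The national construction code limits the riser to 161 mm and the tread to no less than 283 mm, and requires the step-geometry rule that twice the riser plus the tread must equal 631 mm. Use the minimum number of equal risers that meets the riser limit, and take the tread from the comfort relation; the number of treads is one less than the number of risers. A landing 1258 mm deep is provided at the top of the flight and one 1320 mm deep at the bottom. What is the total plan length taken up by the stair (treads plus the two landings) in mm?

9109 mm

At most 161 each: 3520/161 = 21.86, giving 22 risers.
Riser R = 3520 / 22 = 160 mm, within the 161 mm limit.
From 2R + T = 631: T = 631 − 320 = 311 mm.
Treads = 22 − 1 = 21; going = 21 × 311 = 6531 mm.
Enclosure = 6531 + 1258 + 1320 = 9109 mm.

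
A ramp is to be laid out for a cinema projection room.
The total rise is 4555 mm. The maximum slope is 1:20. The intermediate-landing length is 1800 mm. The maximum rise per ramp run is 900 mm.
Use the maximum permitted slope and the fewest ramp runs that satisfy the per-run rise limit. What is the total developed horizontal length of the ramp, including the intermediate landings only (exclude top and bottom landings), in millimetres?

4555 / 900 = 5.06, so 6 ramp runs are needed. That means 5 intermediate landings.
Horizontal run for 4555 mm of rise at 1:20 is 4555 × 20 = 91100 mm.
5 intermediate landings contribute 5 × 1800 = 9000 mm.
Developed length = 91100 + 9000 = 100100 mm.

100100 mm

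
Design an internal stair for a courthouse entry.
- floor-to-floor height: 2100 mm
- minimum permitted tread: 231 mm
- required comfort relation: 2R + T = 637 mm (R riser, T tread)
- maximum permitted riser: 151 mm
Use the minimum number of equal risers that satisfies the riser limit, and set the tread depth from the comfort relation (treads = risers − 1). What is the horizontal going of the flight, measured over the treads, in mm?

4381 mm

2100 / 151 = 13.91, so 14 risers are needed.
R = 2100 ÷ 14 = 150 mm.
Tread T = 637 − 2 × 150 = 337 mm (≥ 231 mm).
Treads = 14 − 1 = 13; going = 13 × 337 = 4381 mm.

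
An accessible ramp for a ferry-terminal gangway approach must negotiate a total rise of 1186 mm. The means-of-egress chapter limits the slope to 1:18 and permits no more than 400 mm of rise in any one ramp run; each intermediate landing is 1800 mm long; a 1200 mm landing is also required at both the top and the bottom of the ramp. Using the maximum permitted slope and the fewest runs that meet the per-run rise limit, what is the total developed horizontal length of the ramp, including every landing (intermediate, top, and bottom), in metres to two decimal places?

27.35 m

At most 400 each: 1186/400 = 2.96, giving 3 ramp runs. That means 2 intermediate landings.
Ramp run (horizontal) at 1:18: 1186 × 18 = 21348 mm.
Intermediate landings: 2 × 1800 = 3600 mm.
Top and bottom landings: 2 × 1200 = 2400 mm.
Total = 21348 + 3600 + 2400 = 27348 mm.
= 27.35 m.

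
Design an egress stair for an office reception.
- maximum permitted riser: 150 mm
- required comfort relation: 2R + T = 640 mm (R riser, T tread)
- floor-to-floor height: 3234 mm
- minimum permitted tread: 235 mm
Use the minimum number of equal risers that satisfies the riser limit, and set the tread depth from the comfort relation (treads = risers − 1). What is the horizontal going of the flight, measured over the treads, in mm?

3234 / 150 = 21.560 → round up to 22 risers.
R = 3234 ÷ 22 = 147 mm.
Tread T = 640 − 2 × 147 = 346 mm (≥ 235 mm).
22 risers give 21 treads; going = 21 × 346 = 7266 mm.

7266 mm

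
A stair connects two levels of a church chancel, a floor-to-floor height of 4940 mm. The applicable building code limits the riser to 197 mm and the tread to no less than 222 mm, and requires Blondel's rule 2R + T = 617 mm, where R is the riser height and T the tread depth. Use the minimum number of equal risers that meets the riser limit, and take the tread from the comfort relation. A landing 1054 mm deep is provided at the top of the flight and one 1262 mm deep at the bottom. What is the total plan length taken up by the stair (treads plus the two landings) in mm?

4940 / 197 = 25.076 → round up to 26 risers.
R = 4940 ÷ 26 = 190 mm.
T = 617 − 2·190 = 237 mm, which satisfies the 222 mm minimum.
Treads = 26 − 1 = 25; going = 25 × 237 = 5925 mm.
Enclosure = 5925 + 1054 + 1262 = 8241 mm.

8241 mm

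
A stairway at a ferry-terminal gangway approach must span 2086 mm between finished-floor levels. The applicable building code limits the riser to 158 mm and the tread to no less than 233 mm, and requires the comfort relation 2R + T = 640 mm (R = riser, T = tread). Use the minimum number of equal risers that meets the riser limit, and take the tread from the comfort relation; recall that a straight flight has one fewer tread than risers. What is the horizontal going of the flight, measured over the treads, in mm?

4446 mm

⌈2086/158⌉ = 14 risers.
R = 2086 ÷ 14 = 149 mm.
From 2R + T = 640: T = 640 − 298 = 342 mm.
14 risers give 13 treads; going = 13 × 342 = 4446 mm.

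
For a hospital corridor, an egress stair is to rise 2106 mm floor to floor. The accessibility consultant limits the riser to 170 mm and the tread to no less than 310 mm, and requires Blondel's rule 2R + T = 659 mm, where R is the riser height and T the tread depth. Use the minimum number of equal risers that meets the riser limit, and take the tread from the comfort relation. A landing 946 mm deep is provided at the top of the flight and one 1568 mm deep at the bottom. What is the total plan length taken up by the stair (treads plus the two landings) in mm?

⌈2106/170⌉ = 13 risers.
Riser R = 2106 / 13 = 162 mm, within the 170 mm limit.
T = 659 − 2·162 = 335 mm, which satisfies the 310 mm minimum.
Treads = 13 − 1 = 12; going = 12 × 335 = 4020 mm.
Add landings: 4020 + 946 + 1568 = 6534 mm.

6534 mm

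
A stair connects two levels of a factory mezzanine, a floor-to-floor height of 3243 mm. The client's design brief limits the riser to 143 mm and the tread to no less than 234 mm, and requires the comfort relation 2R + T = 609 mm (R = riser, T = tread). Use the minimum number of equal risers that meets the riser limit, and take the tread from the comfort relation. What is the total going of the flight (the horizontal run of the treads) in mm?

7194 mm

At most 143 each: 3243/143 = 22.68, giving 23 risers.
R = 3243 ÷ 23 = 141 mm.
T = 609 − 2·141 = 327 mm, which satisfies the 234 mm minimum.
23 risers give 22 treads; going = 22 × 327 = 7194 mm.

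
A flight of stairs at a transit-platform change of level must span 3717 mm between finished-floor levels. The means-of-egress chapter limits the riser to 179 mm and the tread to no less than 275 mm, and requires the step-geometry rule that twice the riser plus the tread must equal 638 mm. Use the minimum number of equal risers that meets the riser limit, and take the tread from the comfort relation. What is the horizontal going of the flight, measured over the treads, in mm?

⌈3717/179⌉ = 21 risers.
Riser R = 3717 / 21 = 177 mm, within the 179 mm limit.
Tread T = 638 − 2 × 177 = 284 mm (≥ 275 mm).
21 risers give 20 treads; going = 20 × 284 = 5680 mm.

5680 mm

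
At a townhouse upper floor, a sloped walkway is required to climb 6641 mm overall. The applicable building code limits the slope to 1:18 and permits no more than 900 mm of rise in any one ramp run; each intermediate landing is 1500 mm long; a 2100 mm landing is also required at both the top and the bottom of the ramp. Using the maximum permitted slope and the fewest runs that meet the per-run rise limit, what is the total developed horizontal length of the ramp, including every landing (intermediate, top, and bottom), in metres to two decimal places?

134.24 m

At most 900 each: 6641/900 = 7.38, giving 8 ramp runs. That means 7 intermediate landings.
Horizontal run for 6641 mm of rise at 1:18 is 6641 × 18 = 119538 mm.
Intermediate landings: 7 × 1500 = 10500 mm.
Top and bottom landings: 2 × 2100 = 4200 mm.
Total = 119538 + 10500 + 4200 = 134238 mm.
= 134.24 m.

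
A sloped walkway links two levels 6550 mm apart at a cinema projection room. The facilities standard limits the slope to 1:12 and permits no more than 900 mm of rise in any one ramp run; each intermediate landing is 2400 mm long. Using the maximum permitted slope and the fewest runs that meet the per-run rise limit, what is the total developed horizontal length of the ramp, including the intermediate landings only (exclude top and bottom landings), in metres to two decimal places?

95.40 m

⌈6550/900⌉ = 8 ramp runs. That means 7 intermediate landings.
Horizontal run for 6550 mm of rise at 1:12 is 6550 × 12 = 78600 mm.
Intermediate landings: 7 × 2400 = 16800 mm.
Developed length = 78600 + 16800 = 95400 mm.
= 95.40 m.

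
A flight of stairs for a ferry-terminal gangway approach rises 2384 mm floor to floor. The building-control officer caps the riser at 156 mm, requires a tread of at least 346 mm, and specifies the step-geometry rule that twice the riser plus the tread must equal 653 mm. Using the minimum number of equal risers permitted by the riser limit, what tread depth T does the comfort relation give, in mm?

2384 / 156 = 15.28, so 16 risers are needed.
Each riser is 2384/16 = 149 mm (≤ 156 mm).
T = 653 − 2·149 = 355 mm, which satisfies the 346 mm minimum.

355 mm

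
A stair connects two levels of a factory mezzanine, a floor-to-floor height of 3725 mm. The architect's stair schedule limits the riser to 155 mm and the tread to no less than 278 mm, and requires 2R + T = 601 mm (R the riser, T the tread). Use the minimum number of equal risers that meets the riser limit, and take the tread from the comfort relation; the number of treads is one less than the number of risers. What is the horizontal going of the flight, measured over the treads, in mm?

3725 / 155 = 24.032 → round up to 25 risers.
R = 3725 ÷ 25 = 149 mm.
Tread T = 601 − 2 × 149 = 303 mm (≥ 278 mm).
Going = (25 − 1) × 303 = 7272 mm.

7272 mm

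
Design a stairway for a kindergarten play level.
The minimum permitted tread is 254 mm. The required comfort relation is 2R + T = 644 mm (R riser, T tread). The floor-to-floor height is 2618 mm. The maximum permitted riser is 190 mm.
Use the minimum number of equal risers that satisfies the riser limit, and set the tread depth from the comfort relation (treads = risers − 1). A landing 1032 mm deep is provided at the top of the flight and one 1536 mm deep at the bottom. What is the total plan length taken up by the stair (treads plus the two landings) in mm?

6078 mm

2618 / 190 = 13.78, so 14 risers are needed.
R = 2618 ÷ 14 = 187 mm.
T = 644 − 2·187 = 270 mm, which satisfies the 254 mm minimum.
Treads = 14 − 1 = 13; going = 13 × 270 = 3510 mm.
Add landings: 3510 + 1032 + 1536 = 6078 mm.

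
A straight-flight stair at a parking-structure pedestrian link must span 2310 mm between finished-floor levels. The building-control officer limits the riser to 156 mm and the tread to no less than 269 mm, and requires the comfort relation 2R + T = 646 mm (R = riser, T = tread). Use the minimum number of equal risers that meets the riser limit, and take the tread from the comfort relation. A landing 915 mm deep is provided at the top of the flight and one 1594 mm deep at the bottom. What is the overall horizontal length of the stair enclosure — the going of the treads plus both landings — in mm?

7241 mm

2310 / 156 = 14.81, so 15 risers are needed.
Riser R = 2310 / 15 = 154 mm, within the 156 mm limit.
From 2R + T = 646: T = 646 − 308 = 338 mm.
Going = (15 − 1) × 338 = 4732 mm.
Add landings: 4732 + 915 + 1594 = 7241 mm.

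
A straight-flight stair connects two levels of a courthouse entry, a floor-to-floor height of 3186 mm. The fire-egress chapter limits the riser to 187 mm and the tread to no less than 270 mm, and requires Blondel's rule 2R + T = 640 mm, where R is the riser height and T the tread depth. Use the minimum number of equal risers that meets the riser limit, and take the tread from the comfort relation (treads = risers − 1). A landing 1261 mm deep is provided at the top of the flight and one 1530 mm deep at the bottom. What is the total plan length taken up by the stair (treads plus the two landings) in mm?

7653 mm

3186 / 187 = 17.04, so 18 risers are needed.
Riser R = 3186 / 18 = 177 mm, within the 187 mm limit.
T = 640 − 2·177 = 286 mm, which satisfies the 270 mm minimum.
18 risers give 17 treads; going = 17 × 286 = 4862 mm.
Enclosure = 4862 + 1261 + 1530 = 7653 mm.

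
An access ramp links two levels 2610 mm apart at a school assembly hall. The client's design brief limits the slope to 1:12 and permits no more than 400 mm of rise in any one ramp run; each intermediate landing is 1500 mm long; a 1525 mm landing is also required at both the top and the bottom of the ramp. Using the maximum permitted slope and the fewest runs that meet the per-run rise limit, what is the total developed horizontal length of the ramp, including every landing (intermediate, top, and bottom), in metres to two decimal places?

⌈2610/400⌉ = 7 ramp runs. That means 6 intermediate landings.
Horizontal run for 2610 mm of rise at 1:12 is 2610 × 12 = 31320 mm.
Intermediate landings: 6 × 1500 = 9000 mm.
Top and bottom landings: 2 × 1525 = 3050 mm.
Total = 31320 + 9000 + 3050 = 43370 mm.
= 43.37 m.

43.37 m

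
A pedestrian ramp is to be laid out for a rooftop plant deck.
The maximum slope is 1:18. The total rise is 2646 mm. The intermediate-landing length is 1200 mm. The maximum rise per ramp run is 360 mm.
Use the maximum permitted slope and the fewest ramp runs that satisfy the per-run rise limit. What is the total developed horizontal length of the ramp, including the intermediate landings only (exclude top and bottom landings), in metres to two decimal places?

⌈2646/360⌉ = 8 ramp runs. That means 7 intermediate landings.
Ramp run (horizontal) at 1:18: 2646 × 18 = 47628 mm.
Intermediate landings: 7 × 1200 = 8400 mm.
Developed length = 47628 + 8400 = 56028 mm.
= 56.03 m.

56.03 m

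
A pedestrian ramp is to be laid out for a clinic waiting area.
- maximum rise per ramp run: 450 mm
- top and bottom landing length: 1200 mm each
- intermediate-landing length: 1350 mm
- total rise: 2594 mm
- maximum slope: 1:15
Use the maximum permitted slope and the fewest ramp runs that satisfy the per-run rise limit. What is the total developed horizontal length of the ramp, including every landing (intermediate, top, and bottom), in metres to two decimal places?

48.06 m

2594 / 450 = 5.76, so 6 ramp runs are needed. That means 5 intermediate landings.
Ramp run (horizontal) at 1:15: 2594 × 15 = 38910 mm.
5 intermediate landings contribute 5 × 1350 = 6750 mm.
Top and bottom landings: 2 × 1200 = 2400 mm.
Total = 38910 + 6750 + 2400 = 48060 mm.
= 48.06 m.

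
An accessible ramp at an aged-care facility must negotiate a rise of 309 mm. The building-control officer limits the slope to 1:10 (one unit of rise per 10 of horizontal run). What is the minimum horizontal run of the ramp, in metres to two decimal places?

At 1:10 the run is 10 × 309 = 3090 mm.
3090 mm = 3.09 m.

3.09 m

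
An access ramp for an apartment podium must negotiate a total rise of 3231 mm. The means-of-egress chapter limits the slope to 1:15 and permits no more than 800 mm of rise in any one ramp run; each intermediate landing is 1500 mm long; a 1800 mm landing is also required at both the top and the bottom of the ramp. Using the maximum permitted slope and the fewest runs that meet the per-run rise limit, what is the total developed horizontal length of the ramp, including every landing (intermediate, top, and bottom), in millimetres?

58065 mm

3231 / 800 = 4.04, so 5 ramp runs are needed. That means 4 intermediate landings.
Horizontal run for 3231 mm of rise at 1:15 is 3231 × 15 = 48465 mm.
Intermediate landings: 4 × 1500 = 6000 mm.
Top and bottom landings: 2 × 1800 = 3600 mm.
Total = 48465 + 6000 + 3600 = 58065 mm.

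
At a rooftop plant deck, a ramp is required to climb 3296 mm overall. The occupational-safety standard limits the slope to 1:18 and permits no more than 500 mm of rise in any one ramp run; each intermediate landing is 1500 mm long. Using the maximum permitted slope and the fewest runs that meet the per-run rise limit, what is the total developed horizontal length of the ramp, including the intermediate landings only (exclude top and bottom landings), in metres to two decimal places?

⌈3296/500⌉ = 7 ramp runs. That means 6 intermediate landings.
Ramp run (horizontal) at 1:18: 3296 × 18 = 59328 mm.
Intermediate landings: 6 × 1500 = 9000 mm.
Developed length = 59328 + 9000 = 68328 mm.
= 68.33 m.

68.33 m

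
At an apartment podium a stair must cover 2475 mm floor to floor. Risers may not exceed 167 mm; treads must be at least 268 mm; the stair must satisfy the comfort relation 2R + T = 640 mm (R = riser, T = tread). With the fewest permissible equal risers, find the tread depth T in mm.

310 mm

2475 / 167 = 14.820 → round up to 15 risers.
Riser R = 2475 / 15 = 165 mm, within the 167 mm limit.
T = 640 − 2·165 = 310 mm, which satisfies the 268 mm minimum.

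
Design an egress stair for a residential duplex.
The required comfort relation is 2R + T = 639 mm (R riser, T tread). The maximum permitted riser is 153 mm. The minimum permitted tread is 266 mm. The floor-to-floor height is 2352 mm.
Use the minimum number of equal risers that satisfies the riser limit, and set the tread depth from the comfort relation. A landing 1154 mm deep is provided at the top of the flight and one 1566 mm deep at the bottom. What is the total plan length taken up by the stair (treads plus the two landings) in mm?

7895 mm

2352 / 153 = 15.37, so 16 risers are needed.
R = 2352 ÷ 16 = 147 mm.
T = 639 − 2·147 = 345 mm, which satisfies the 266 mm minimum.
Going = (16 − 1) × 345 = 5175 mm.
Enclosure = 5175 + 1154 + 1566 = 7895 mm.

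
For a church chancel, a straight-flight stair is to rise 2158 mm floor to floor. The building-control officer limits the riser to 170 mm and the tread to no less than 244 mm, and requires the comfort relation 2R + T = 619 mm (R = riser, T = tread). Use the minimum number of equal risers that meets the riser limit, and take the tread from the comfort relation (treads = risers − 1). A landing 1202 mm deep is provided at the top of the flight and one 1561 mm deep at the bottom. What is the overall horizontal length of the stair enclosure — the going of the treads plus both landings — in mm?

6207 mm

At most 170 each: 2158/170 = 12.69, giving 13 risers.
Riser R = 2158 / 13 = 166 mm, within the 170 mm limit.
From 2R + T = 619: T = 619 − 332 = 287 mm.
13 risers give 12 treads; going = 12 × 287 = 3444 mm.
Enclosure = 3444 + 1202 + 1561 = 6207 mm.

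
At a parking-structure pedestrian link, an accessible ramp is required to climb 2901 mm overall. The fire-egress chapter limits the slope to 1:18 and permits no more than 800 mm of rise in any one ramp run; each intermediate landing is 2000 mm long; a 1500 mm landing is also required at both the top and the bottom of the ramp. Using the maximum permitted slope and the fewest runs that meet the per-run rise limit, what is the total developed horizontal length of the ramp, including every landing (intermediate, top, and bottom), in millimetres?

2901 / 800 = 3.63, so 4 ramp runs are needed. That means 3 intermediate landings.
Ramp run (horizontal) at 1:18: 2901 × 18 = 52218 mm.
Intermediate landings: 3 × 2000 = 6000 mm.
Top and bottom landings: 2 × 1500 = 3000 mm.
Total = 52218 + 6000 + 3000 = 61218 mm.

61218 mm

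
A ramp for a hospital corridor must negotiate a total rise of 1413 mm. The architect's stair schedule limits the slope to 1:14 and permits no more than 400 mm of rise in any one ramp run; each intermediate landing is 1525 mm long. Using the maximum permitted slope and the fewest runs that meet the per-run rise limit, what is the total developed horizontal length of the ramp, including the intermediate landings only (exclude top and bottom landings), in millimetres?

⌈1413/400⌉ = 4 ramp runs. That means 3 intermediate landings.
Ramp run (horizontal) at 1:14: 1413 × 14 = 19782 mm.
Intermediate landings: 3 × 1525 = 4575 mm.
Developed length = 19782 + 4575 = 24357 mm.

24357 mm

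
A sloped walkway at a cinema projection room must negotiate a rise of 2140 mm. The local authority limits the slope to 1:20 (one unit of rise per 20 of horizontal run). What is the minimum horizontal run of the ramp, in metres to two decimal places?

Run = rise × 20 = 2140 × 20 = 42800 mm.
42800 mm = 42.80 m.

42.80 m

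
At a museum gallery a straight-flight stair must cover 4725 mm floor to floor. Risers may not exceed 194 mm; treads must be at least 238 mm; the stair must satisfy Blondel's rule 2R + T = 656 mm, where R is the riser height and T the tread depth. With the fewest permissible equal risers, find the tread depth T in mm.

4725 / 194 = 24.356 → round up to 25 risers.
R = 4725 ÷ 25 = 189 mm.
Tread T = 656 − 2 × 189 = 278 mm (≥ 238 mm).

278 mm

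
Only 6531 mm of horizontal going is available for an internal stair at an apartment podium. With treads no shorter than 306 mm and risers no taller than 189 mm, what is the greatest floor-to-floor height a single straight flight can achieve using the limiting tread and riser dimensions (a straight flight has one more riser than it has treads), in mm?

6531 / 306 = 21.34, so 21 treads fit.
Risers = treads + 1 = 22.
Maximum height = 22 × 189 = 4158 mm.

4158 mm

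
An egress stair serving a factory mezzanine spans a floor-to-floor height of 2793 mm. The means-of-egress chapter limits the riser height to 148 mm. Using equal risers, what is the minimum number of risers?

19 risers

2793 / 148 = 18.872 → round up to 19 risers.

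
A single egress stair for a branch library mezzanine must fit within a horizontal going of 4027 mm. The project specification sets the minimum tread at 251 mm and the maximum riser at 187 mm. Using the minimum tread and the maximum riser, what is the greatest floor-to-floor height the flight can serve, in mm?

3179 mm

Treads that fit: ⌊4027 / 251⌋ = 16.
Risers = treads + 1 = 17.
Maximum height = 17 × 187 = 3179 mm.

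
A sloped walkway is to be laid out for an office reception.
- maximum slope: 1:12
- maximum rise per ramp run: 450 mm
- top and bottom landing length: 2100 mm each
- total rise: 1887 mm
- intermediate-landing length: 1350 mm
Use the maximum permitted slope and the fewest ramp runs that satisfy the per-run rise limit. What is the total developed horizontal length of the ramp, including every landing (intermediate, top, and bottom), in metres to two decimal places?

1887 / 450 = 4.193 → round up to 5 ramp runs. That means 4 intermediate landings.
Horizontal run for 1887 mm of rise at 1:12 is 1887 × 12 = 22644 mm.
Intermediate landings: 4 × 1350 = 5400 mm.
Top and bottom landings: 2 × 2100 = 4200 mm.
Total = 22644 + 5400 + 4200 = 32244 mm.
= 32.24 m.

32.24 m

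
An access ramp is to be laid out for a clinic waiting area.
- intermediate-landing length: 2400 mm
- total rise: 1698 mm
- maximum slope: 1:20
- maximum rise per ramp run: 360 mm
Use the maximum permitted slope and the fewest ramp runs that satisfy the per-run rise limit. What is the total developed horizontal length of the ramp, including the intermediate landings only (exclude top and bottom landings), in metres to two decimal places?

1698 / 360 = 4.717 → round up to 5 ramp runs. That means 4 intermediate landings.
Ramp run (horizontal) at 1:20: 1698 × 20 = 33960 mm.
4 intermediate landings contribute 4 × 2400 = 9600 mm.
Total developed length = 33960 + 9600 = 43560 mm.
= 43.56 m.

43.56 m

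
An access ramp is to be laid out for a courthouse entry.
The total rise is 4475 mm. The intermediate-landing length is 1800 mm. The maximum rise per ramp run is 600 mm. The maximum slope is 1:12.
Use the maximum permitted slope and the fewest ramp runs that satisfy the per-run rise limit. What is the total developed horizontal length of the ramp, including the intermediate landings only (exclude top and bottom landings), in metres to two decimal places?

66.30 m

4475 / 600 = 7.46, so 8 ramp runs are needed. That means 7 intermediate landings.
Horizontal run for 4475 mm of rise at 1:12 is 4475 × 12 = 53700 mm.
Intermediate landings: 7 × 1800 = 12600 mm.
Developed length = 53700 + 12600 = 66300 mm.
= 66.30 m.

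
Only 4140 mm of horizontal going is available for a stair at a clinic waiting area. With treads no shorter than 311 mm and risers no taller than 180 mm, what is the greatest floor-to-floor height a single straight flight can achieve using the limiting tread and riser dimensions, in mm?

Treads that fit: ⌊4140 / 311⌋ = 13.
Risers = treads + 1 = 14.
Maximum height = 14 × 180 = 2520 mm.

2520 mm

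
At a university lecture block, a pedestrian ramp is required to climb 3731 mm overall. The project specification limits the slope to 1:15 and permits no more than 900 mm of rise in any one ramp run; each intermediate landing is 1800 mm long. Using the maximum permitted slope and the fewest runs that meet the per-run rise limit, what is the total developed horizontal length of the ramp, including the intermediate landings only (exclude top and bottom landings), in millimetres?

At most 900 each: 3731/900 = 4.15, giving 5 ramp runs. That means 4 intermediate landings.
Horizontal run for 3731 mm of rise at 1:15 is 3731 × 15 = 55965 mm.
4 intermediate landings contribute 4 × 1800 = 7200 mm.
Total developed length = 55965 + 7200 = 63165 mm.

63165 mm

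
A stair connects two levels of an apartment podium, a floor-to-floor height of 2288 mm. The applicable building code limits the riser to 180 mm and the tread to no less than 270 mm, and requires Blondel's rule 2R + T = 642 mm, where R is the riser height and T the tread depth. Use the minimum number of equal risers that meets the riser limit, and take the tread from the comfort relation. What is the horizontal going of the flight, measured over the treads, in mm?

3480 mm

2288 / 180 = 12.71, so 13 risers are needed.
R = 2288 ÷ 13 = 176 mm.
Tread T = 642 − 2 × 176 = 290 mm (≥ 270 mm).
13 risers give 12 treads; going = 12 × 290 = 3480 mm.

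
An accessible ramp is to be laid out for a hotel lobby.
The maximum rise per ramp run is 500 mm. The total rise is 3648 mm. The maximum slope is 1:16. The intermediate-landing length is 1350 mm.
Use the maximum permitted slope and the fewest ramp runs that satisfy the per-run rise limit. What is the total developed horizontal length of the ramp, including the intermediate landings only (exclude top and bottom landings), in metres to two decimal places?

3648 / 500 = 7.30, so 8 ramp runs are needed. That means 7 intermediate landings.
Horizontal run for 3648 mm of rise at 1:16 is 3648 × 16 = 58368 mm.
7 intermediate landings contribute 7 × 1350 = 9450 mm.
Total developed length = 58368 + 9450 = 67818 mm.
= 67.82 m.

67.82 m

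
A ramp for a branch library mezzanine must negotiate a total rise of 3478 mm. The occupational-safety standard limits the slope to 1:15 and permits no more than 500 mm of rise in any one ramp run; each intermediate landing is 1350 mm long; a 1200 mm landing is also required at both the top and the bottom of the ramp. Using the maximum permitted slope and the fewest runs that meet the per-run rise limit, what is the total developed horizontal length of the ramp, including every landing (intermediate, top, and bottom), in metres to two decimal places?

62.67 m

3478 / 500 = 6.956 → round up to 7 ramp runs. That means 6 intermediate landings.
Ramp run (horizontal) at 1:15: 3478 × 15 = 52170 mm.
6 intermediate landings contribute 6 × 1350 = 8100 mm.
Top and bottom landings: 2 × 1200 = 2400 mm.
Total = 52170 + 8100 + 2400 = 62670 mm.
= 62.67 m.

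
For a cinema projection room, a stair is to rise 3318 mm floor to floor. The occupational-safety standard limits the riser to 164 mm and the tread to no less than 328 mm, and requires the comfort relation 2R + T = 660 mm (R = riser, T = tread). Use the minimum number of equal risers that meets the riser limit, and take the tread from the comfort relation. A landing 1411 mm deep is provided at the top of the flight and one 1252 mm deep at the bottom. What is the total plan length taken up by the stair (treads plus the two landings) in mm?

3318 / 164 = 20.23, so 21 risers are needed.
Each riser is 3318/21 = 158 mm (≤ 164 mm).
From 2R + T = 660: T = 660 − 316 = 344 mm.
Treads = 21 − 1 = 20; going = 20 × 344 = 6880 mm.
Add landings: 6880 + 1411 + 1252 = 9543 mm.

9543 mm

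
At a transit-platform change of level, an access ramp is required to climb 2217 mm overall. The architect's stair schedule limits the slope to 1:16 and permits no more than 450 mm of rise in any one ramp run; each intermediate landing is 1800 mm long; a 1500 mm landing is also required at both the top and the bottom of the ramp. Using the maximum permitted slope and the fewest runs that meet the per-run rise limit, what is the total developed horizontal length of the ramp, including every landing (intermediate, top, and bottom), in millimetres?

45672 mm

At most 450 each: 2217/450 = 4.93, giving 5 ramp runs. That means 4 intermediate landings.
Ramp run (horizontal) at 1:16: 2217 × 16 = 35472 mm.
4 intermediate landings contribute 4 × 1800 = 7200 mm.
Top and bottom landings: 2 × 1500 = 3000 mm.
Total = 35472 + 7200 + 3000 = 45672 mm.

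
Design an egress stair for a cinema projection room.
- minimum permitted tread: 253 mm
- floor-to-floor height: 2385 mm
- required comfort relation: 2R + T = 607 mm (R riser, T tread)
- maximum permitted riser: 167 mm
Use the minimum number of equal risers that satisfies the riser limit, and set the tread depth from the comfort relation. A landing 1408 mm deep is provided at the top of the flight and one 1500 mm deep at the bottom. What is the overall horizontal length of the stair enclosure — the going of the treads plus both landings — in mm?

2385 / 167 = 14.281 → round up to 15 risers.
Riser R = 2385 / 15 = 159 mm, within the 167 mm limit.
From 2R + T = 607: T = 607 − 318 = 289 mm.
Going = (15 − 1) × 289 = 4046 mm.
Enclosure = 4046 + 1408 + 1500 = 6954 mm.

6954 mm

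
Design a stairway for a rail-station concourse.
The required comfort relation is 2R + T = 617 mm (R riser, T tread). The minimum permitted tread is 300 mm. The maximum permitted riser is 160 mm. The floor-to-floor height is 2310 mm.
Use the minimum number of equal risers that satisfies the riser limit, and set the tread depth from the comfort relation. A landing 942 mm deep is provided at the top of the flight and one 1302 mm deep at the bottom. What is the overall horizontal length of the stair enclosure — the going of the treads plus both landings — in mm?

6570 mm

2310 / 160 = 14.44, so 15 risers are needed.
Riser R = 2310 / 15 = 154 mm, within the 160 mm limit.
Tread T = 617 − 2 × 154 = 309 mm (≥ 300 mm).
15 risers give 14 treads; going = 14 × 309 = 4326 mm.
Add landings: 4326 + 942 + 1302 = 6570 mm.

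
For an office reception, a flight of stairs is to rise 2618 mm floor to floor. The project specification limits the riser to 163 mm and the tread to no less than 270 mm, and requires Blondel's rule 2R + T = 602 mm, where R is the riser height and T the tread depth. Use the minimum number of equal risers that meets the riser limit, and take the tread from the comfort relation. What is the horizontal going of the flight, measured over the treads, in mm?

2618 / 163 = 16.061 → round up to 17 risers.
Each riser is 2618/17 = 154 mm (≤ 163 mm).
Tread T = 602 − 2 × 154 = 294 mm (≥ 270 mm).
17 risers give 16 treads; going = 16 × 294 = 4704 mm.

4704 mm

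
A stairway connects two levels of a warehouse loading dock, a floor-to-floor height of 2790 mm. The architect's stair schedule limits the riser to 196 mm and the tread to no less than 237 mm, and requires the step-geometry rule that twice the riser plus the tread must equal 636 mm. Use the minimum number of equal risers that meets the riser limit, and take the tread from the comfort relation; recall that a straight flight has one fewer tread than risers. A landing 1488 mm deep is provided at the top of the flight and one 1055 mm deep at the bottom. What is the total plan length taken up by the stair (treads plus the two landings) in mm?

At most 196 each: 2790/196 = 14.23, giving 15 risers.
R = 2790 ÷ 15 = 186 mm.
Tread T = 636 − 2 × 186 = 264 mm (≥ 237 mm).
15 risers give 14 treads; going = 14 × 264 = 3696 mm.
Enclosure = 3696 + 1488 + 1055 = 6239 mm.

6239 mm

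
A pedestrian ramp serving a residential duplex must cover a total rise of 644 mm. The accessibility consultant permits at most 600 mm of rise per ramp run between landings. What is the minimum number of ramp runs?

2 runs

⌈644/600⌉ = 2 ramp runs.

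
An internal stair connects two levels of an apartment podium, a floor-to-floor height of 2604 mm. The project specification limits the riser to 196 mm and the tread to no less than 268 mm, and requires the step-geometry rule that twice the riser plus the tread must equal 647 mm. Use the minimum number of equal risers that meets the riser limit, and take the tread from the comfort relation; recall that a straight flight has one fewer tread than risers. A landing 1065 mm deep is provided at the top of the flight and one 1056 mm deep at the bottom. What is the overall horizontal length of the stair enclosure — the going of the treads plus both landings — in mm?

⌈2604/196⌉ = 14 risers.
Each riser is 2604/14 = 186 mm (≤ 196 mm).
Tread T = 647 − 2 × 186 = 275 mm (≥ 268 mm).
Treads = 14 − 1 = 13; going = 13 × 275 = 3575 mm.
Enclosure = 3575 + 1065 + 1056 = 5696 mm.

5696 mm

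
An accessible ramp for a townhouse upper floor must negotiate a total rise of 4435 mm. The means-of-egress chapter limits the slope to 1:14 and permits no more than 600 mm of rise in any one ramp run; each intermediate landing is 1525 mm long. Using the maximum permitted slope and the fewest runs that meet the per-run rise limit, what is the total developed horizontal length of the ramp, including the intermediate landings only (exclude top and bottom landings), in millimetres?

⌈4435/600⌉ = 8 ramp runs. That means 7 intermediate landings.
Horizontal run for 4435 mm of rise at 1:14 is 4435 × 14 = 62090 mm.
Intermediate landings: 7 × 1525 = 10675 mm.
Total developed length = 62090 + 10675 = 72765 mm.

72765 mm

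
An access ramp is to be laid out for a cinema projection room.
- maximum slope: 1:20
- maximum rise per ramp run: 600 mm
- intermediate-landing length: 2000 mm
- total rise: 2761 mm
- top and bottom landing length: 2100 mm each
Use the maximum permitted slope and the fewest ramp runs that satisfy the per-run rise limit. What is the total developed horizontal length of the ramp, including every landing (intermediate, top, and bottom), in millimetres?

67420 mm

⌈2761/600⌉ = 5 ramp runs. That means 4 intermediate landings.
Ramp run (horizontal) at 1:20: 2761 × 20 = 55220 mm.
4 intermediate landings contribute 4 × 2000 = 8000 mm.
Top and bottom landings: 2 × 2100 = 4200 mm.
Total = 55220 + 8000 + 4200 = 67420 mm.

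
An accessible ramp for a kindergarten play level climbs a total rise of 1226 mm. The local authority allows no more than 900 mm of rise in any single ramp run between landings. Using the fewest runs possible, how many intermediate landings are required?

1 intermediate landings

⌈1226/900⌉ = 2 ramp runs.
2 runs are separated by 1 intermediate landings.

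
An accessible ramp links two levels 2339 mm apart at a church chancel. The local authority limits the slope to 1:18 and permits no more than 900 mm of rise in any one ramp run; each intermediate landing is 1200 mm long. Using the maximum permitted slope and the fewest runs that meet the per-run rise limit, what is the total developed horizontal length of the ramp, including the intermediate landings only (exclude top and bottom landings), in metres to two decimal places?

2339 / 900 = 2.599 → round up to 3 ramp runs. That means 2 intermediate landings.
Ramp run (horizontal) at 1:18: 2339 × 18 = 42102 mm.
Intermediate landings: 2 × 1200 = 2400 mm.
Developed length = 42102 + 2400 = 44502 mm.
= 44.50 m.

44.50 m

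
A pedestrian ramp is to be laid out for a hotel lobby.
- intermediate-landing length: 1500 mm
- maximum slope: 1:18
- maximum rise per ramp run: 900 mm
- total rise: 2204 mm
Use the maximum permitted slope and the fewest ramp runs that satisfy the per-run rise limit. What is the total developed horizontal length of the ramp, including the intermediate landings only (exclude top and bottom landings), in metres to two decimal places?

At most 900 each: 2204/900 = 2.45, giving 3 ramp runs. That means 2 intermediate landings.
Horizontal run for 2204 mm of rise at 1:18 is 2204 × 18 = 39672 mm.
Intermediate landings: 2 × 1500 = 3000 mm.
Total developed length = 39672 + 3000 = 42672 mm.
= 42.67 m.

42.67 m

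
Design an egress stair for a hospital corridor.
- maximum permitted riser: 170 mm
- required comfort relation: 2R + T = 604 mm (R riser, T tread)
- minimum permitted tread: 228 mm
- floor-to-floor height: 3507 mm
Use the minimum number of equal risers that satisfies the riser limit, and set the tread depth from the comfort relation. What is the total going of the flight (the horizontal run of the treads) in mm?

5400 mm

⌈3507/170⌉ = 21 risers.
R = 3507 ÷ 21 = 167 mm.
From 2R + T = 604: T = 604 − 334 = 270 mm.
21 risers give 20 treads; going = 20 × 270 = 5400 mm.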